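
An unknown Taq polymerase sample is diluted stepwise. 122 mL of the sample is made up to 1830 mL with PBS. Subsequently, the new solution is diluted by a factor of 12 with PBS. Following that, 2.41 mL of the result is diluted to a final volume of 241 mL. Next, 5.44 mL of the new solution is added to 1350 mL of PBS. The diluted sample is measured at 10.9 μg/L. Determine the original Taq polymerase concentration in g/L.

48.9 g/L

Overall dilution factor = 15 × 12 × 100 × 249.2 = 4.48 × 10⁶.
Original = 10.9 μg/L × 4.48 × 10⁶ = 4.89 × 10⁷ μg/L = 48.9 g/L.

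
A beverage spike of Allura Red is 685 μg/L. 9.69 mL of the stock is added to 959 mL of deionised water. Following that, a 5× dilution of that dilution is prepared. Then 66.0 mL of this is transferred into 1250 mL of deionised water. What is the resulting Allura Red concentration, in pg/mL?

Overall dilution factor = 99.97 × 5 × 19.94 = 9967.
685 μg/L / 9967 = 0.0687 μg/L = 68.7 pg/mL.

68.7 pg/mL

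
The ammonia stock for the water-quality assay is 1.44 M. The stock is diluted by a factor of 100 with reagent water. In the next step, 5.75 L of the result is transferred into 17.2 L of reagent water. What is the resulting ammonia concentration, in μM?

Overall dilution factor = 100 × 3.991 = 399.
1.44 M / 399 = 3.61 × 10⁻³ M = 3610 μM.

3610 μM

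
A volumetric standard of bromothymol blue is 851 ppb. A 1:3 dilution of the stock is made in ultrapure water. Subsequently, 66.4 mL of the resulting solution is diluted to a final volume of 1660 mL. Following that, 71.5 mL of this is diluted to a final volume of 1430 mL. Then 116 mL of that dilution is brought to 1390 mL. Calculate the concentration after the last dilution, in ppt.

47.3 ppt

Overall dilution factor = 3 × 25 × 20 × 11.98 = 1.80 × 10⁴.
851 ppb / 1.80 × 10⁴ = 0.0473 ppb = 47.3 ppt.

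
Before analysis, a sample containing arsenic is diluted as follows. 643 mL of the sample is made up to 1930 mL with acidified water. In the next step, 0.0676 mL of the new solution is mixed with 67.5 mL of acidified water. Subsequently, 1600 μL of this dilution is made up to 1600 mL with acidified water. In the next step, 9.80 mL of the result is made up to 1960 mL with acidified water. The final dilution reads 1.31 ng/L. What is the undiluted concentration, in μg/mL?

786 μg/mL

Overall dilution factor = 3.002 × 999.5 × 1000 × 200 = 6.00 × 10⁸.
Original = 1.31 ng/L × 6.00 × 10⁸ = 7.86 × 10⁸ ng/L = 786 μg/mL.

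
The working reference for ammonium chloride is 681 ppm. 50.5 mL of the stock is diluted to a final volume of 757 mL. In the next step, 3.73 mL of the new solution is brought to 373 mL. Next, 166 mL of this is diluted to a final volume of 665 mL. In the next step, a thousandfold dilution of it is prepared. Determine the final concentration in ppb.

0.113 ppb

Overall dilution factor = 14.99 × 100 × 4.006 × 1000 = 6.01 × 10⁶.
681 ppm / 6.01 × 10⁶ = 1.13 × 10⁻⁴ ppm = 0.113 ppb.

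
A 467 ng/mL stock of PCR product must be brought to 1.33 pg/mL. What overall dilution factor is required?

Factor = C₀/C_target = 467 ng/mL / 1.33 pg/mL = 3.51 × 10⁵.

3.51 × 10⁵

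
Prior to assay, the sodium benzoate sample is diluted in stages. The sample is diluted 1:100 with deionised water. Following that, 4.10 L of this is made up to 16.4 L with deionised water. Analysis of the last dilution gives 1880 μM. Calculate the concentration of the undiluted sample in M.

Overall dilution factor = 100 × 4 = 400.
Original = 1880 μM × 400 = 7.52 × 10⁵ μM = 0.752 M.

0.752 M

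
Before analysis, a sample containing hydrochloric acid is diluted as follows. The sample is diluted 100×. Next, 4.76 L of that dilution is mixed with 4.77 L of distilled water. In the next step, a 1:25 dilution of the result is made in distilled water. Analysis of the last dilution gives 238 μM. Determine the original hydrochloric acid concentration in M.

Overall dilution factor = 100 × 2.002 × 25 = 5005.
Original = 238 μM × 5005 = 1.19 × 10⁶ μM = 1.19 M.

1.19 M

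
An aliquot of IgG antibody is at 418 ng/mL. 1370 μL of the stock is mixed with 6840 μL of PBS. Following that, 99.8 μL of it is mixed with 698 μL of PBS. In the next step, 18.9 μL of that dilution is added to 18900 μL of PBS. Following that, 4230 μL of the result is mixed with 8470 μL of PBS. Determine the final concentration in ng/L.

Overall dilution factor = 5.993 × 7.994 × 1001 × 3.002 = 1.44 × 10⁵.
418 ng/mL / 1.44 × 10⁵ = 2.90 × 10⁻³ ng/mL = 2.90 ng/L.

2.90 ng/L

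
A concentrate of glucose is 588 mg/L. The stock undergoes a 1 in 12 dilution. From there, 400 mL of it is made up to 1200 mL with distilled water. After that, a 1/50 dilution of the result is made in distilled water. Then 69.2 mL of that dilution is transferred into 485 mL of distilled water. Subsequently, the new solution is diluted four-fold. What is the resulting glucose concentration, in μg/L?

Overall dilution factor = 12 × 3 × 50 × 8.009 × 4 = 5.77 × 10⁴.
588 mg/L / 5.77 × 10⁴ = 0.0102 mg/L = 10.2 μg/L.

10.2 μg/L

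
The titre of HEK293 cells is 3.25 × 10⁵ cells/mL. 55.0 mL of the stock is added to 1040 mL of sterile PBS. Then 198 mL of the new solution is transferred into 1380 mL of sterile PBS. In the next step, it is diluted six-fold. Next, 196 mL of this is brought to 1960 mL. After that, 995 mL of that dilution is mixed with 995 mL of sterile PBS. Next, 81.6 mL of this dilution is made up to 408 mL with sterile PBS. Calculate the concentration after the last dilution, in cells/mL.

Overall dilution factor = 19.91 × 7.970 × 6 × 10 × 2 × 5 = 9.52 × 10⁴.
3.25 × 10⁵ cells/mL / 9.52 × 10⁴ = 3.41 cells/mL.

3.41 cells/mL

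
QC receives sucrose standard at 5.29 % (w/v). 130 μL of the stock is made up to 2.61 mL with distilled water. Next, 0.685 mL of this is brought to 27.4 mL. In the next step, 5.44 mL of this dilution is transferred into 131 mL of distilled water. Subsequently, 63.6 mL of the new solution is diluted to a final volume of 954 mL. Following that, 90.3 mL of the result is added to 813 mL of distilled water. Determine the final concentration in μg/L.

Overall dilution factor = 20.08 × 40 × 25.08 × 15 × 10.00 = 3.02 × 10⁶.
5.29 % (w/v) / 3.02 × 10⁶ = 1.75 × 10⁻⁶ % (w/v) = 17.5 μg/L.

17.5 μg/L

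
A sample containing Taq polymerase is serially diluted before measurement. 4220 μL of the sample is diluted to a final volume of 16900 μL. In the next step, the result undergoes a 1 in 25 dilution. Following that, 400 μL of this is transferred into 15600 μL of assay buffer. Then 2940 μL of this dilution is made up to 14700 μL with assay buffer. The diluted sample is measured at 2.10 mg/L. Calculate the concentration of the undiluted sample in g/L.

Overall dilution factor = 4.005 × 25 × 40 × 5 = 2.00 × 10⁴.
Original = 2.10 mg/L × 2.00 × 10⁴ = 4.20 × 10⁴ mg/L = 42.0 g/L.

42.0 g/L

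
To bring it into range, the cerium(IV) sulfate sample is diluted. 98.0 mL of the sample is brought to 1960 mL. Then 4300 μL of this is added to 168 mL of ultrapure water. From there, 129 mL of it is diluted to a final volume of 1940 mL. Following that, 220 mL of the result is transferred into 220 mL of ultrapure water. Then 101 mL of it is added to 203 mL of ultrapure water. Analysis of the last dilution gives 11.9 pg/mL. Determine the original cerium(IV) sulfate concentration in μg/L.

Overall dilution factor = 20 × 40.07 × 15.04 × 2 × 3.010 = 7.26 × 10⁴.
Original = 11.9 pg/mL × 7.26 × 10⁴ = 8.63 × 10⁵ pg/mL = 863 μg/L.

863 μg/L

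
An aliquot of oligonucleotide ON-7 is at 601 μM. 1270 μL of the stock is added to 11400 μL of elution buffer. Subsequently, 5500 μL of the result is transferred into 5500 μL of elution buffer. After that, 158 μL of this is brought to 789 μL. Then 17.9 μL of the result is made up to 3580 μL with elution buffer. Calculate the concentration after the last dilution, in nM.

Overall dilution factor = 9.976 × 2 × 4.994 × 200 = 1.99 × 10⁴.
601 μM / 1.99 × 10⁴ = 0.0302 μM = 30.2 nM.

30.2 nM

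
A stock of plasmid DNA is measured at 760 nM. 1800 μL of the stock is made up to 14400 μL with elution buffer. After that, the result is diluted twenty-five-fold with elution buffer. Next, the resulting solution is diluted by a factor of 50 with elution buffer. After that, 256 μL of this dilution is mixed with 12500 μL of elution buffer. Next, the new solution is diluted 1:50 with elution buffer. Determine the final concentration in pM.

Overall dilution factor = 8 × 25 × 50 × 49.83 × 50 = 2.49 × 10⁷.
760 nM / 2.49 × 10⁷ = 3.05 × 10⁻⁵ nM = 0.0305 pM.

0.0305 pM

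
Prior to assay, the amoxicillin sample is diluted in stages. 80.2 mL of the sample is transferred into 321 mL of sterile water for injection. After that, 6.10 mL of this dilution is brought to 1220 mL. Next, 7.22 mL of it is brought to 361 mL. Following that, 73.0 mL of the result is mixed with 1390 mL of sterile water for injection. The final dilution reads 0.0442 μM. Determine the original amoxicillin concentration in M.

0.0443 M

Overall dilution factor = 5.002 × 200 × 50 × 20.04 = 1.00 × 10⁶.
Original = 0.0442 μM × 1.00 × 10⁶ = 4.43 × 10⁴ μM = 0.0443 M.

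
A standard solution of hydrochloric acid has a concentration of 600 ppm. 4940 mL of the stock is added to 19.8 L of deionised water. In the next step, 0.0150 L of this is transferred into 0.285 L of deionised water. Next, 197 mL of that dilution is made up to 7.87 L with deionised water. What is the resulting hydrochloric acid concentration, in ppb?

150 ppb

Overall dilution factor = 5.008 × 20 × 39.95 = 4001.
600 ppm / 4001 = 0.150 ppm = 150 ppb.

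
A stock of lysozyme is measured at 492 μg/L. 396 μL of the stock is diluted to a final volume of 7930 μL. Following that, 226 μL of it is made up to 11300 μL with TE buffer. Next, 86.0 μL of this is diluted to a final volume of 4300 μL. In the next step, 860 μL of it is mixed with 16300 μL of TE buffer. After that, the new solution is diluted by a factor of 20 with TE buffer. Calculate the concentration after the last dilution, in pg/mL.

0.0246 pg/mL

Overall dilution factor = 20.03 × 50 × 50 × 19.95 × 20 = 2.00 × 10⁷.
492 μg/L / 2.00 × 10⁷ = 2.46 × 10⁻⁵ μg/L = 0.0246 pg/mL.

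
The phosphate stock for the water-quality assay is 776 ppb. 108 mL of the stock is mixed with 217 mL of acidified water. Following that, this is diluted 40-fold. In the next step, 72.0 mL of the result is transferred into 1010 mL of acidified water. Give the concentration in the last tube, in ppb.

0.429 ppb

Overall dilution factor = 3.009 × 40 × 15.03 = 1809.
776 ppb / 1809 = 0.429 ppb.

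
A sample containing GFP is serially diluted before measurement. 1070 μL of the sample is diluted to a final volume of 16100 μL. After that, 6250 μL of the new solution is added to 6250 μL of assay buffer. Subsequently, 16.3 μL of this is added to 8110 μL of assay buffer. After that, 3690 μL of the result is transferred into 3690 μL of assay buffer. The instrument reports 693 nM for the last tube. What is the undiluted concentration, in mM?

Overall dilution factor = 15.05 × 2 × 498.5 × 2 = 3.00 × 10⁴.
Original = 693 nM × 3.00 × 10⁴ = 2.08 × 10⁷ nM = 20.8 mM.

20.8 mM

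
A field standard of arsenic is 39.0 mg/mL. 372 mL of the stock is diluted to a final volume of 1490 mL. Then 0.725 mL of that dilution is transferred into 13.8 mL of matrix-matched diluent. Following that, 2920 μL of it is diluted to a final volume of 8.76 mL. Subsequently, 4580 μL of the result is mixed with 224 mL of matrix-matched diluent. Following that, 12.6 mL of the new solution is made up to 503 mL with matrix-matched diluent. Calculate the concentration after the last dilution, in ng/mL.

81.3 ng/mL

Overall dilution factor = 4.005 × 20.03 × 3 × 49.91 × 39.92 = 4.80 × 10⁵.
39.0 mg/mL / 4.80 × 10⁵ = 8.13 × 10⁻⁵ mg/mL = 81.3 ng/mL.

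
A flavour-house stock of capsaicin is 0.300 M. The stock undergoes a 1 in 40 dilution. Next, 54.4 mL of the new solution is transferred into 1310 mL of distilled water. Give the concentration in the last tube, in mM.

0.299 mM

Overall dilution factor = 40 × 25.08 = 1003.
0.300 M / 1003 = 2.99 × 10⁻⁴ M = 0.299 mM.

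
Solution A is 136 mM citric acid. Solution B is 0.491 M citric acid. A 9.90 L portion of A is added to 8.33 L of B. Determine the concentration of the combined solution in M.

C_B = 0.491 M = 491 mM.
C_mix = (C_A·V_A + C_B·V_B)/(V_A + V_B) = (136×9.90 + 491×8.33) / 18.23 = 298 mM = 0.298 M.

0.298 M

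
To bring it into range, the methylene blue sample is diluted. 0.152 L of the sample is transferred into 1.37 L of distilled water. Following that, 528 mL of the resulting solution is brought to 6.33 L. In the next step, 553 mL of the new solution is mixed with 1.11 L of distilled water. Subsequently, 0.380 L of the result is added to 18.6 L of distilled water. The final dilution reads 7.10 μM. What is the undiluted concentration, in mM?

128 mM

Overall dilution factor = 10.01 × 11.99 × 3.007 × 49.95 = 1.80 × 10⁴.
Original = 7.10 μM × 1.80 × 10⁴ = 1.28 × 10⁵ μM = 128 mM.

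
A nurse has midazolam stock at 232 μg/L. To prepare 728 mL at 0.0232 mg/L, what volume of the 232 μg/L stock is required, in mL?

0.0232 mg/L = 23.2 μg/L.
V₁ = C₂V₂/C₁ = 23.2 × 728 / 232 = 72.8 mL.

72.8 mL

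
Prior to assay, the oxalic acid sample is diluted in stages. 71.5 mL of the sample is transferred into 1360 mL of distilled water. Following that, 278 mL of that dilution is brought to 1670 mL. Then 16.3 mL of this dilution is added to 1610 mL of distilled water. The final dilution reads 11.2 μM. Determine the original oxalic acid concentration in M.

0.134 M

Overall dilution factor = 20.02 × 6.007 × 99.77 = 1.20 × 10⁴.
Original = 11.2 μM × 1.20 × 10⁴ = 1.34 × 10⁵ μM = 0.134 M.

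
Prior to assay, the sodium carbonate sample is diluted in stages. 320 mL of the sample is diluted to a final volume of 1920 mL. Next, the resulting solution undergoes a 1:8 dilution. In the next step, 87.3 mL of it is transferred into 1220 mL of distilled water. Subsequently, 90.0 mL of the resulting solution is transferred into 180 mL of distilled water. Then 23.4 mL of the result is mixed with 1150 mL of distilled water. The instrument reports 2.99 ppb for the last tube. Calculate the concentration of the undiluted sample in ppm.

323 ppm

Overall dilution factor = 6 × 8 × 14.97 × 3 × 50.15 = 1.08 × 10⁵.
Original = 2.99 ppb × 1.08 × 10⁵ = 3.23 × 10⁵ ppb = 323 ppm.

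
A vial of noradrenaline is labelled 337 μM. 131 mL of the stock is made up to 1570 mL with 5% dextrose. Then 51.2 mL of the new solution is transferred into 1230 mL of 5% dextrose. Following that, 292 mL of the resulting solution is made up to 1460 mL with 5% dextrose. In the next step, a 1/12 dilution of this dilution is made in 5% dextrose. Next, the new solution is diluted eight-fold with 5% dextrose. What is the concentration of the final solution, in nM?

Overall dilution factor = 11.98 × 25.02 × 5 × 12 × 8 = 1.44 × 10⁵.
337 μM / 1.44 × 10⁵ = 2.34 × 10⁻³ μM = 2.34 nM.

2.34 nM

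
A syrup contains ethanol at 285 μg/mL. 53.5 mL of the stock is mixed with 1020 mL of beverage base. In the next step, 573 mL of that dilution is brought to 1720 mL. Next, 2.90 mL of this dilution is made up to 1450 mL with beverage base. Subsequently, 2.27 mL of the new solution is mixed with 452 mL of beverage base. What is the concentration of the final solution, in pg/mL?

47.3 pg/mL

Overall dilution factor = 20.07 × 3.002 × 500 × 200.1 = 6.03 × 10⁶.
285 μg/mL / 6.03 × 10⁶ = 4.73 × 10⁻⁵ μg/mL = 47.3 pg/mL.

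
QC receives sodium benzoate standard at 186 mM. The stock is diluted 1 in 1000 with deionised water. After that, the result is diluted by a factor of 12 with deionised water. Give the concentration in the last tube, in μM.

15.5 μM

Overall dilution factor = 1000 × 12 = 1.20 × 10⁴.
186 mM / 1.20 × 10⁴ = 0.0155 mM = 15.5 μM.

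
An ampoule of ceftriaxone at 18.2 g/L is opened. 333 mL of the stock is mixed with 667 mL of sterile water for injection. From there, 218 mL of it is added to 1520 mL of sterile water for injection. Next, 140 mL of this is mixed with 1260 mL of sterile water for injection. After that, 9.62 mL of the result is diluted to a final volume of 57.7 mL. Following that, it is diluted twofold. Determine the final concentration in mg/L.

Overall dilution factor = 3.003 × 7.972 × 10 × 5.998 × 2 = 2872.
18.2 g/L / 2872 = 6.34 × 10⁻³ g/L = 6.34 mg/L.

6.34 mg/L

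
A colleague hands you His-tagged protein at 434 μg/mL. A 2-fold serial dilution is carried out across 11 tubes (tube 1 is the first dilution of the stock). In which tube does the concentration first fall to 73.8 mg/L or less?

tube 3

Tube n has concentration 434 μg/mL / 2ⁿ.
Need 2ⁿ ≥ 434 μg/mL / 73.8 mg/L = 5.88, so n ≥ 2.56.
First such tube: n = 3.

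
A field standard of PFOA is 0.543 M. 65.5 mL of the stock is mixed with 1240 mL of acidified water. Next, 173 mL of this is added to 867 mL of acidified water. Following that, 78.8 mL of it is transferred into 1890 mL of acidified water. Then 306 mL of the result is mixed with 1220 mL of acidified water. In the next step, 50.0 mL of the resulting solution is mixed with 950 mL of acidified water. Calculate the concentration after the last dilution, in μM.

Overall dilution factor = 19.93 × 6.012 × 24.98 × 4.987 × 20 = 2.99 × 10⁵.
0.543 M / 2.99 × 10⁵ = 1.82 × 10⁻⁶ M = 1.82 μM.

1.82 μM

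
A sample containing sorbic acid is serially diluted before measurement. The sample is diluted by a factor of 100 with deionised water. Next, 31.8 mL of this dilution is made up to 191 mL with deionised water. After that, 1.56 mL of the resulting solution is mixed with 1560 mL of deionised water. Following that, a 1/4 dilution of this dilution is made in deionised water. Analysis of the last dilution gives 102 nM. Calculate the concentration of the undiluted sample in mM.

Overall dilution factor = 100 × 6.006 × 1001 × 4 = 2.40 × 10⁶.
Original = 102 nM × 2.40 × 10⁶ = 2.45 × 10⁸ nM = 245 mM.

245 mM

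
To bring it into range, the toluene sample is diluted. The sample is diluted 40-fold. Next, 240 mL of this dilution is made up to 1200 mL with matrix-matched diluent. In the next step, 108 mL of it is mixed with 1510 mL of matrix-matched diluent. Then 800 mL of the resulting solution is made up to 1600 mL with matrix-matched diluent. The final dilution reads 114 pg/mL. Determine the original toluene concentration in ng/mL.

683 ng/mL

Overall dilution factor = 40 × 5 × 14.98 × 2 = 5993.
Original = 114 pg/mL × 5993 = 6.83 × 10⁵ pg/mL = 683 ng/mL.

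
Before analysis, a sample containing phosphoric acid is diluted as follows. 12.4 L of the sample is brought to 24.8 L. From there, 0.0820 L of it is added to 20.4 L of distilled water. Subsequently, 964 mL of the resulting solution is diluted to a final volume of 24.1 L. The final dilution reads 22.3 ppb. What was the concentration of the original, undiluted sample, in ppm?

Overall dilution factor = 2 × 249.8 × 25 = 1.25 × 10⁴.
Original = 22.3 ppb × 1.25 × 10⁴ = 2.79 × 10⁵ ppb = 279 ppm.

279 ppm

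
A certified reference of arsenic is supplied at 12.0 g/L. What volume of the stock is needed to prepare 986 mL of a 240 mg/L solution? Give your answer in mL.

240 mg/L = 0.240 g/L.
V₁ = C₂V₂/C₁ = 0.240 × 986 / 12.0 = 19.7 mL.

19.7 mL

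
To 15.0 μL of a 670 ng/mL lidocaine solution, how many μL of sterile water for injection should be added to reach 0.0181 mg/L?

0.0181 mg/L = 18.1 ng/mL.
V₂ = C₁V₁/C₂ = 670 × 15.0 / 18.1 = 555 μL.
Diluent to add = V₂ − V₁ = 555 − 15.0 = 540 μL.

540 μL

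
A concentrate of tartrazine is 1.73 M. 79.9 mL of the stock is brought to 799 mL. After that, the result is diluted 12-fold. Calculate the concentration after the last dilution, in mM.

Overall dilution factor = 10 × 12 = 120.
1.73 M / 120 = 0.0144 M = 14.4 mM.

14.4 mM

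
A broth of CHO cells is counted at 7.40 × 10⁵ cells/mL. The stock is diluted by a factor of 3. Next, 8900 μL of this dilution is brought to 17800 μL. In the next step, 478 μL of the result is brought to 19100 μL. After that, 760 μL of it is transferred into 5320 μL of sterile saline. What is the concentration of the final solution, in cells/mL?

Overall dilution factor = 3 × 2 × 39.96 × 8 = 1918.
7.40 × 10⁵ cells/mL / 1918 = 386 cells/mL.

386 cells/mL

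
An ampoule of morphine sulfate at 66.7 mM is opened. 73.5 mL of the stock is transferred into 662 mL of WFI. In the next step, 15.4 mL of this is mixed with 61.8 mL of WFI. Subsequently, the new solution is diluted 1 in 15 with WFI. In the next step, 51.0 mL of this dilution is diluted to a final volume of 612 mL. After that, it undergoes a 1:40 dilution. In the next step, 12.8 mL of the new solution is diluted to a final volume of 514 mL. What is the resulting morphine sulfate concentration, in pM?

Overall dilution factor = 10.01 × 5.013 × 15 × 12 × 40 × 40.16 = 1.45 × 10⁷.
66.7 mM / 1.45 × 10⁷ = 4.60 × 10⁻⁶ mM = 4600 pM.

4600 pM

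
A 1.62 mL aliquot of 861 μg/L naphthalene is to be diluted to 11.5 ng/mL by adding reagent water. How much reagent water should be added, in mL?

120 mL

11.5 ng/mL = 11.5 μg/L.
V₂ = C₁V₁/C₂ = 861 × 1.62 / 11.5 = 121 mL.
Diluent to add = V₂ − V₁ = 121 − 1.62 = 120 mL.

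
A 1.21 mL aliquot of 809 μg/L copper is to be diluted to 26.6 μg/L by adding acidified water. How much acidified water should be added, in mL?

35.6 mL

V₂ = C₁V₁/C₂ = 809 × 1.21 / 26.6 = 36.8 mL.
Diluent to add = V₂ − V₁ = 36.8 − 1.21 = 35.6 mL.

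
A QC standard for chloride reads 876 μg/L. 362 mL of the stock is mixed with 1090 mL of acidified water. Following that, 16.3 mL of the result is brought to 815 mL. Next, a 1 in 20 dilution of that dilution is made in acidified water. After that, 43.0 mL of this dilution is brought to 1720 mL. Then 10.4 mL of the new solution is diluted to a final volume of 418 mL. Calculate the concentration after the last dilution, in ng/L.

0.136 ng/L

Overall dilution factor = 4.011 × 50 × 20 × 40 × 40.19 = 6.45 × 10⁶.
876 μg/L / 6.45 × 10⁶ = 1.36 × 10⁻⁴ μg/L = 0.136 ng/L.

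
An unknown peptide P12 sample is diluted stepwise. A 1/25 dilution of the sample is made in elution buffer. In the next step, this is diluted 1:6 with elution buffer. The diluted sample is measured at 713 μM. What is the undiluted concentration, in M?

Overall dilution factor = 25 × 6 = 150.
Original = 713 μM × 150 = 1.07 × 10⁵ μM = 0.107 M.

0.107 M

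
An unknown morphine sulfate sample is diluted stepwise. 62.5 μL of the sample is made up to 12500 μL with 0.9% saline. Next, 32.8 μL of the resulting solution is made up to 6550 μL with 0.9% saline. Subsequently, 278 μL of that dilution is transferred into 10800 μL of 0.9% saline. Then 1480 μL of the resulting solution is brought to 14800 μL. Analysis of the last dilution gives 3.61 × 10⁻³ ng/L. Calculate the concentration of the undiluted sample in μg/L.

Overall dilution factor = 200 × 199.7 × 39.85 × 10 = 1.59 × 10⁷.
Original = 3.61 × 10⁻³ ng/L × 1.59 × 10⁷ = 5.75 × 10⁴ ng/L = 57.5 μg/L.

57.5 μg/L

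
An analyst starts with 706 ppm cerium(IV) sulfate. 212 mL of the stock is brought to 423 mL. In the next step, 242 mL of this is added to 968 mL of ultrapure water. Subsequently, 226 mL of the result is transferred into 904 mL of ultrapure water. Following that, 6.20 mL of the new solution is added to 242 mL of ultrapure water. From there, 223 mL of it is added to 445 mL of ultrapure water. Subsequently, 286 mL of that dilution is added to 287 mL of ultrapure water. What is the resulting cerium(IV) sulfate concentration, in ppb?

58.9 ppb

Overall dilution factor = 1.995 × 5 × 5 × 40.03 × 2.996 × 2.003 = 1.20 × 10⁴.
706 ppm / 1.20 × 10⁴ = 0.0589 ppm = 58.9 ppb.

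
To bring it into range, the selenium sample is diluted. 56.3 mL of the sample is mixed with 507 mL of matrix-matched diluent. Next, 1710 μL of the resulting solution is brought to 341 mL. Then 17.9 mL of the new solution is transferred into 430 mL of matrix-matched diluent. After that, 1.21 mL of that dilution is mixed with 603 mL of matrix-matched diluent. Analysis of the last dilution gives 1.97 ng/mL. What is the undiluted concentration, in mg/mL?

49.1 mg/mL

Overall dilution factor = 10.01 × 199.4 × 25.02 × 499.3 = 2.49 × 10⁷.
Original = 1.97 ng/mL × 2.49 × 10⁷ = 4.91 × 10⁷ ng/mL = 49.1 mg/mL.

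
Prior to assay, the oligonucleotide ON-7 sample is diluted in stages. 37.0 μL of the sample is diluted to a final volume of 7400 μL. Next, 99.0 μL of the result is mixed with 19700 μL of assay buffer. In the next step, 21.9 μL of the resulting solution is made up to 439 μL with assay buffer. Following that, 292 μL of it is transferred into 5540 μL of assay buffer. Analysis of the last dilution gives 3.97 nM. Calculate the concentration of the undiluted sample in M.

0.0636 M

Overall dilution factor = 200 × 200.0 × 20.05 × 19.97 = 1.60 × 10⁷.
Original = 3.97 nM × 1.60 × 10⁷ = 6.36 × 10⁷ nM = 0.0636 M.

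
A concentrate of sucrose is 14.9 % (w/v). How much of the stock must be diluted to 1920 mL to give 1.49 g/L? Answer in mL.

1.49 g/L = 0.149 % (w/v).
V₁ = C₂V₂/C₁ = 0.149 × 1920 / 14.9 = 19.2 mL.

19.2 mL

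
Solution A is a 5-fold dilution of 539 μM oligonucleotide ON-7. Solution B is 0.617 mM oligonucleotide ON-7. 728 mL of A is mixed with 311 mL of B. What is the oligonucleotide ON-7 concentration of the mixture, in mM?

0.260 mM

C_A = 539 μM / 5 = 108 μM.
C_B = 0.617 mM = 617 μM.
C_mix = (C_A·V_A + C_B·V_B)/(V_A + V_B) = (108×728 + 617×311) / 1039 = 260 μM = 0.260 mM.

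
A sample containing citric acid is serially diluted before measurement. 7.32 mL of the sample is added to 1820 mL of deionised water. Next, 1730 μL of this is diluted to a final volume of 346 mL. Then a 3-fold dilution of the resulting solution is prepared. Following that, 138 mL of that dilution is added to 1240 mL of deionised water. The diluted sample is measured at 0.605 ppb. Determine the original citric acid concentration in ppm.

Overall dilution factor = 249.6 × 200 × 3 × 9.986 = 1.50 × 10⁶.
Original = 0.605 ppb × 1.50 × 10⁶ = 9.05 × 10⁵ ppb = 905 ppm.

905 ppm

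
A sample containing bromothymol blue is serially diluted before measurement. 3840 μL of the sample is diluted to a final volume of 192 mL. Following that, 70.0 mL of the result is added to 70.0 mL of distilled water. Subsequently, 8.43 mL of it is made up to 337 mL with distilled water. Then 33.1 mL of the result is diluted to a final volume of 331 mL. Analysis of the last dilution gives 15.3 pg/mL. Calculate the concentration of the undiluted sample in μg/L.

612 μg/L

Overall dilution factor = 50 × 2 × 39.98 × 10 = 4.00 × 10⁴.
Original = 15.3 pg/mL × 4.00 × 10⁴ = 6.12 × 10⁵ pg/mL = 612 μg/L.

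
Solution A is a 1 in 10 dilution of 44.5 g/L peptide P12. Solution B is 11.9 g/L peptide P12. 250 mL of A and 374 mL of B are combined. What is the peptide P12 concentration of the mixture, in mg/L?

8920 mg/L

C_A = 44.5 g/L / 10 = 4.45 g/L.
C_mix = (C_A·V_A + C_B·V_B)/(V_A + V_B) = (4.45×250 + 11.9×374) / 624.0 = 8.92 g/L = 8920 mg/L.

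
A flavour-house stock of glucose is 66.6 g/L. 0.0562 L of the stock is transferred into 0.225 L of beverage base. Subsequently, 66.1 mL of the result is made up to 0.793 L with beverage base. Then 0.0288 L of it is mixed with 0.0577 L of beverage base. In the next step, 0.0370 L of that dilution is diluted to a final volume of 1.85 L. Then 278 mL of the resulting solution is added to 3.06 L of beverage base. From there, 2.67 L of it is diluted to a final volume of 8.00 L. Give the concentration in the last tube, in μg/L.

205 μg/L

Overall dilution factor = 5.004 × 12.00 × 3.003 × 50 × 12.01 × 2.996 = 3.24 × 10⁵.
66.6 g/L / 3.24 × 10⁵ = 2.05 × 10⁻⁴ g/L = 205 μg/L.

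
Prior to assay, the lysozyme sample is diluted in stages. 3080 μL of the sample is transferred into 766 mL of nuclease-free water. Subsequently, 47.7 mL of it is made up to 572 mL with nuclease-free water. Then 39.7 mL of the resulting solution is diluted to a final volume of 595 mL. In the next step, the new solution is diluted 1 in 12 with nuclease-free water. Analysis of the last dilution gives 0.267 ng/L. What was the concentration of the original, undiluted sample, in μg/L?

Overall dilution factor = 249.7 × 11.99 × 14.99 × 12 = 5.39 × 10⁵.
Original = 0.267 ng/L × 5.39 × 10⁵ = 1.44 × 10⁵ ng/L = 144 μg/L.

144 μg/L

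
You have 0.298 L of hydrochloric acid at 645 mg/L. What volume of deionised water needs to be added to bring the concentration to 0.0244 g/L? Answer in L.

7.58 L

0.0244 g/L = 24.4 mg/L.
V₂ = C₁V₁/C₂ = 645 × 0.298 / 24.4 = 7.88 L.
Diluent to add = V₂ − V₁ = 7.88 − 0.298 = 7.58 L.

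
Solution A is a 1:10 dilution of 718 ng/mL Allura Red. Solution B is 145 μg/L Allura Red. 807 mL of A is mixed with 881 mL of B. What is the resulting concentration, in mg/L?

C_A = 718 ng/mL / 10 = 71.8 ng/mL.
C_B = 145 μg/L = 145 ng/mL.
C_mix = (C_A·V_A + C_B·V_B)/(V_A + V_B) = (71.8×807 + 145×881) / 1688 = 110 ng/mL = 0.110 mg/L.

0.110 mg/L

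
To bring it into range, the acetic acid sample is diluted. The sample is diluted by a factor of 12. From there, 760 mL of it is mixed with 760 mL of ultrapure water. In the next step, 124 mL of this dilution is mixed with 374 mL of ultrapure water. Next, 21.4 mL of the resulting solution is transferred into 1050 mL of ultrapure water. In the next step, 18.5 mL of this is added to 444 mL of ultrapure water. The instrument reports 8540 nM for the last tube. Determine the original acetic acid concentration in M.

1.03 M

Overall dilution factor = 12 × 2 × 4.016 × 50.07 × 25 = 1.21 × 10⁵.
Original = 8540 nM × 1.21 × 10⁵ = 1.03 × 10⁹ nM = 1.03 M.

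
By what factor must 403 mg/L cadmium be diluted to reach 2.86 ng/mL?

Factor = C₀/C_target = 403 mg/L / 2.86 ng/mL = 1.41 × 10⁵.

1.41 × 10⁵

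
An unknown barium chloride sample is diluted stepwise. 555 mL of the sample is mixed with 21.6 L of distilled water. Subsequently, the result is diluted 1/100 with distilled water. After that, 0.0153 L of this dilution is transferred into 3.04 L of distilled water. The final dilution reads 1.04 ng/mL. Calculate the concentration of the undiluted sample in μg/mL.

Overall dilution factor = 39.92 × 100 × 199.7 = 7.97 × 10⁵.
Original = 1.04 ng/mL × 7.97 × 10⁵ = 8.29 × 10⁵ ng/mL = 829 μg/mL.

829 μg/mL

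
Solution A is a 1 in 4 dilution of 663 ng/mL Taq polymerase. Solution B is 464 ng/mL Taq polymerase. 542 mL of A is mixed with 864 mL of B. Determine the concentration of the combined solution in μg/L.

349 μg/L

C_A = 663 ng/mL / 4 = 166 ng/mL.
C_mix = (C_A·V_A + C_B·V_B)/(V_A + V_B) = (166×542 + 464×864) / 1406 = 349 ng/mL = 349 μg/L.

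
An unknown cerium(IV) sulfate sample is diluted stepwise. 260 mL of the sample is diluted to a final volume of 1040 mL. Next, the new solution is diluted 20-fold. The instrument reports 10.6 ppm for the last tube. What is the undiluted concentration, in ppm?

848 ppm

Overall dilution factor = 4 × 20 = 80.0.
Original = 10.6 ppm × 80.0 = 848 ppm.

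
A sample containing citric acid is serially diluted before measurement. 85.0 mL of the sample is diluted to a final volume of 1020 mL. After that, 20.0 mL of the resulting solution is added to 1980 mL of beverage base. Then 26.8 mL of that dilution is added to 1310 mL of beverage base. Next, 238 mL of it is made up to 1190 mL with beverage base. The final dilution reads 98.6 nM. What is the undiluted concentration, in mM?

Overall dilution factor = 12 × 100 × 49.88 × 5 = 2.99 × 10⁵.
Original = 98.6 nM × 2.99 × 10⁵ = 2.95 × 10⁷ nM = 29.5 mM.

29.5 mM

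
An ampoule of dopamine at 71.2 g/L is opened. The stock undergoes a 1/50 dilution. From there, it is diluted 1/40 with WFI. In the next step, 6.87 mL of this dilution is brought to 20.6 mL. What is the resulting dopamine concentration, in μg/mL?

Overall dilution factor = 50 × 40 × 2.999 = 5997.
71.2 g/L / 5997 = 0.0119 g/L = 11.9 μg/mL.

11.9 μg/mL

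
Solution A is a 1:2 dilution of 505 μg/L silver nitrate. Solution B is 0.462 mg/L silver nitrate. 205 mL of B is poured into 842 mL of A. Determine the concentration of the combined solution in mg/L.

0.294 mg/L

C_A = 505 μg/L / 2 = 253 μg/L.
C_B = 0.462 mg/L = 462 μg/L.
C_mix = (C_A·V_A + C_B·V_B)/(V_A + V_B) = (253×842 + 462×205) / 1047 = 294 μg/L = 0.294 mg/L.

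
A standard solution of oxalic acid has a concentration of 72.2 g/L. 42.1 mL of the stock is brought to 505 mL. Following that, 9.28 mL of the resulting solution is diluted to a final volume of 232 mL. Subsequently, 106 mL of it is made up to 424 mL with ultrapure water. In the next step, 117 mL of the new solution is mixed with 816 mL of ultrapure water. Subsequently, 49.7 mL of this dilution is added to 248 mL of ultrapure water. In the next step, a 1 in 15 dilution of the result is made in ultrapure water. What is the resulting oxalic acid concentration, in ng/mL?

Overall dilution factor = 12.00 × 25 × 4 × 7.974 × 5.990 × 15 = 8.59 × 10⁵.
72.2 g/L / 8.59 × 10⁵ = 8.40 × 10⁻⁵ g/L = 84.0 ng/mL.

84.0 ng/mL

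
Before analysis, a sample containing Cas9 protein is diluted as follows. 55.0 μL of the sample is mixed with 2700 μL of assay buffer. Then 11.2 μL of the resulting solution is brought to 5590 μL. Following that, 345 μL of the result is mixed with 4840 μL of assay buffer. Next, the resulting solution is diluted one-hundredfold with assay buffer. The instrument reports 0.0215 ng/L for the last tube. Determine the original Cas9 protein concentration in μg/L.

808 μg/L

Overall dilution factor = 50.09 × 499.1 × 15.03 × 100 = 3.76 × 10⁷.
Original = 0.0215 ng/L × 3.76 × 10⁷ = 8.08 × 10⁵ ng/L = 808 μg/L.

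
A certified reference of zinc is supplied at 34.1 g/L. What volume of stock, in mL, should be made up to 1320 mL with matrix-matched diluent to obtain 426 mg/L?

16.5 mL

426 mg/L = 0.426 g/L.
V₁ = C₂V₂/C₁ = 0.426 × 1320 / 34.1 = 16.5 mL.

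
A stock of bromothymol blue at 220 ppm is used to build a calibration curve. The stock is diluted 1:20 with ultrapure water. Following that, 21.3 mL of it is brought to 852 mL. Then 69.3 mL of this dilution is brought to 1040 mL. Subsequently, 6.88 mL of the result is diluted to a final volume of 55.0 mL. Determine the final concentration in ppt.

2290 ppt

Overall dilution factor = 20 × 40 × 15.01 × 7.994 = 9.60 × 10⁴.
220 ppm / 9.60 × 10⁴ = 2.29 × 10⁻³ ppm = 2290 ppt.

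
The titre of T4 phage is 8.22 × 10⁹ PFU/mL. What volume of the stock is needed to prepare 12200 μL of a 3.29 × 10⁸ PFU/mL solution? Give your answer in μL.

V₁ = C₂V₂/C₁ = 3.29 × 10⁸ × 12200 / 8.22 × 10⁹ = 488 μL.

488 μL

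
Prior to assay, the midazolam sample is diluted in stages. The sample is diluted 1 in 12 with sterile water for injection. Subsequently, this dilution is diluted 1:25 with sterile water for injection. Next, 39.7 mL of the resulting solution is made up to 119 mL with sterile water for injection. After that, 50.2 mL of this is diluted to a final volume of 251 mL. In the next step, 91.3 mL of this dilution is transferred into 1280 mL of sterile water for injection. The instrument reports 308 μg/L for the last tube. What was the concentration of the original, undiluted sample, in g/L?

20.8 g/L

Overall dilution factor = 12 × 25 × 2.997 × 5 × 15.02 = 6.75 × 10⁴.
Original = 308 μg/L × 6.75 × 10⁴ = 2.08 × 10⁷ μg/L = 20.8 g/L.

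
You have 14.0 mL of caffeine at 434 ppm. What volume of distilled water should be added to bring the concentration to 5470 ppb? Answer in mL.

1100 mL

5470 ppb = 5.47 ppm.
V₂ = C₁V₁/C₂ = 434 × 14.0 / 5.47 = 1111 mL.
Diluent to add = V₂ − V₁ = 1111 − 14.0 = 1100 mL.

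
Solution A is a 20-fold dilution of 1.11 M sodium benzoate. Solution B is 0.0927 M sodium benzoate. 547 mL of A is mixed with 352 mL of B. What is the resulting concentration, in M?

C_A = 1.11 M / 20 = 0.0555 M.
C_mix = (C_A·V_A + C_B·V_B)/(V_A + V_B) = (0.0555×547 + 0.0927×352) / 899.0 = 0.0701 M.

0.0701 M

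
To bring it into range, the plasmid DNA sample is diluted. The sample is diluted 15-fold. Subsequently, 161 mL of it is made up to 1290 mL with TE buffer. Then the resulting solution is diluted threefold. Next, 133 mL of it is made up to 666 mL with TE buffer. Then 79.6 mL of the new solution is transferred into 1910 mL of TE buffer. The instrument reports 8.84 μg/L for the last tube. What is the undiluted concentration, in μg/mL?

399 μg/mL

Overall dilution factor = 15 × 8.012 × 3 × 5.008 × 24.99 = 4.51 × 10⁴.
Original = 8.84 μg/L × 4.51 × 10⁴ = 3.99 × 10⁵ μg/L = 399 μg/mL.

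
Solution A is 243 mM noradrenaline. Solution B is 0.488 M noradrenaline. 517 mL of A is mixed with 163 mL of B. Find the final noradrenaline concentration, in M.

C_B = 0.488 M = 488 mM.
C_mix = (C_A·V_A + C_B·V_B)/(V_A + V_B) = (243×517 + 488×163) / 680.0 = 302 mM = 0.302 M.

0.302 M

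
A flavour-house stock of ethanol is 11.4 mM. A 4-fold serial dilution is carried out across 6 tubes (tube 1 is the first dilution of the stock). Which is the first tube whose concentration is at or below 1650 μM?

Tube n has concentration 11.4 mM / 4ⁿ.
Need 4ⁿ ≥ 11.4 mM / 1650 μM = 6.91, so n ≥ 1.39.
First such tube: n = 2.

tube 2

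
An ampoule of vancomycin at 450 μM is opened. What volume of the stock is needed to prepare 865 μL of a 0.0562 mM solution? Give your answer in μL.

108 μL

0.0562 mM = 56.2 μM.
V₁ = C₂V₂/C₁ = 56.2 × 865 / 450 = 108 μL.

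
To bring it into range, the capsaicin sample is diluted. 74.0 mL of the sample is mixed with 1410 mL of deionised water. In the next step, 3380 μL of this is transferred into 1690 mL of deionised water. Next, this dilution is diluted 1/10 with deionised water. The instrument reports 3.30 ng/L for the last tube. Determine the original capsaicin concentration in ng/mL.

Overall dilution factor = 20.05 × 501 × 10 = 1.00 × 10⁵.
Original = 3.30 ng/L × 1.00 × 10⁵ = 3.32 × 10⁵ ng/L = 332 ng/mL.

332 ng/mL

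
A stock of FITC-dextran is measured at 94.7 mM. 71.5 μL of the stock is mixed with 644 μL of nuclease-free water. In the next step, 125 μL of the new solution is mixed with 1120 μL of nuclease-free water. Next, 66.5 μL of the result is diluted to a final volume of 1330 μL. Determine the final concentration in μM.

47.5 μM

Overall dilution factor = 10.01 × 9.960 × 20 = 1993.
94.7 mM / 1993 = 0.0475 mM = 47.5 μM.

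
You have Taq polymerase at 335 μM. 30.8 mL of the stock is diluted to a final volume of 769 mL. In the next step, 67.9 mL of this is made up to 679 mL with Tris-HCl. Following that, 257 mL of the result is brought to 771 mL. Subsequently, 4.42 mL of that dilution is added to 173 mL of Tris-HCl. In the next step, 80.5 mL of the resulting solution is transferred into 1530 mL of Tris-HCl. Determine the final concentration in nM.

Overall dilution factor = 24.97 × 10 × 3 × 40.14 × 20.01 = 6.02 × 10⁵.
335 μM / 6.02 × 10⁵ = 5.57 × 10⁻⁴ μM = 0.557 nM.

0.557 nM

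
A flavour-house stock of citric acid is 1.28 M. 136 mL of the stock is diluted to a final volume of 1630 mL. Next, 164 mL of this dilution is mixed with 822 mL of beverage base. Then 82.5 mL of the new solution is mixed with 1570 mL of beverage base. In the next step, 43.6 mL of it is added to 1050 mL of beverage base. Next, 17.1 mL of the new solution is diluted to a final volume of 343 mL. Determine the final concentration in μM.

Overall dilution factor = 11.99 × 6.012 × 20.03 × 25.08 × 20.06 = 7.26 × 10⁵.
1.28 M / 7.26 × 10⁵ = 1.76 × 10⁻⁶ M = 1.76 μM.

1.76 μM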